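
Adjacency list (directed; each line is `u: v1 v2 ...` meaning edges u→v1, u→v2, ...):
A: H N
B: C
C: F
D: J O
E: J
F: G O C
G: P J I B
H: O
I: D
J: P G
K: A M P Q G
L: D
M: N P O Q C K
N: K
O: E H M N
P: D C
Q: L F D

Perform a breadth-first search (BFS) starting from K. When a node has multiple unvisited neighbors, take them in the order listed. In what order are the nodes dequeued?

K -> A -> M -> P -> Q -> G -> H -> N -> O -> C -> D -> L -> F -> J -> I -> B -> E

Visit K; enqueue A, M, P, Q, G → queue [A, M, P, Q, G]
Visit A; enqueue H, N → queue [M, P, Q, G, H, N]
Visit M; enqueue O, C → queue [P, Q, G, H, N, O, C]
Visit P; enqueue D → queue [Q, G, H, N, O, C, D]
Visit Q; enqueue L, F → queue [G, H, N, O, C, D, L, F]
Visit G; enqueue J, I, B → queue [H, N, O, C, D, L, F, J, I, B]
Visit H → queue [N, O, C, D, L, F, J, I, B]
Visit N → queue [O, C, D, L, F, J, I, B]
Visit O; enqueue E → queue [C, D, L, F, J, I, B, E]
Visit C → queue [D, L, F, J, I, B, E]
Visit D → queue [L, F, J, I, B, E]
Visit L → queue [F, J, I, B, E]
Visit F → queue [J, I, B, E]
Visit J → queue [I, B, E]
Visit I → queue [B, E]
Visit B → queue [E]
Visit E → queue []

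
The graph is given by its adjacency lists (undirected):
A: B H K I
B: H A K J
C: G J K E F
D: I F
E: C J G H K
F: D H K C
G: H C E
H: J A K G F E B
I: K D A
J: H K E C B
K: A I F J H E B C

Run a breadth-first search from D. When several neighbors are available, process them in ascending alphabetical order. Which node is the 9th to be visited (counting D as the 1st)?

G

Visit D; enqueue F, I → queue [F, I]
Visit F; enqueue C, H, K → queue [I, C, H, K]
Visit I; enqueue A → queue [C, H, K, A]
Visit C; enqueue E, G, J → queue [H, K, A, E, G, J]
Visit H; enqueue B → queue [K, A, E, G, J, B]
Visit K → queue [A, E, G, J, B]
Visit A → queue [E, G, J, B]
Visit E → queue [G, J, B]
Visit G → queue [J, B]
Visit J → queue [B]
Visit B → queue []

Visit order: D, F, I, C, H, K, A, E, G, J, B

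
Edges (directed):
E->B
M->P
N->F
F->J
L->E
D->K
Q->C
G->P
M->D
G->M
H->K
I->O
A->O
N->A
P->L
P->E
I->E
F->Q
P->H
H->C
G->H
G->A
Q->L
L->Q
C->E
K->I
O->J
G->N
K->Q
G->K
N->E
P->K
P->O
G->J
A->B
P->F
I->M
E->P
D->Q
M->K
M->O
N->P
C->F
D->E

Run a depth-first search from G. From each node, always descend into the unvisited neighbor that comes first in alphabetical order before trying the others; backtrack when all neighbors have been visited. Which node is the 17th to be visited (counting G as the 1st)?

N

Visit G
G → A
A → B
A → O
O → J
G → H
H → C
C → E
E → P
P → F
F → Q
Q → L
P → K
K → I
I → M
M → D
G → N

Visit order: G, A, B, O, J, H, C, E, P, F, Q, L, K, I, M, D, N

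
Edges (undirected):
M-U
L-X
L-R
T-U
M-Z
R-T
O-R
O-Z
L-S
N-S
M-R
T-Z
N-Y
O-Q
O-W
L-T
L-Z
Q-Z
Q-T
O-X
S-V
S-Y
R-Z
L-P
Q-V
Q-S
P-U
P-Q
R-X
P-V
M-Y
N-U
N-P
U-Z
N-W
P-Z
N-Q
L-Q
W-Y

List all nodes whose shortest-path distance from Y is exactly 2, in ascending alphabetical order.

L, O, P, Q, R, U, V, Z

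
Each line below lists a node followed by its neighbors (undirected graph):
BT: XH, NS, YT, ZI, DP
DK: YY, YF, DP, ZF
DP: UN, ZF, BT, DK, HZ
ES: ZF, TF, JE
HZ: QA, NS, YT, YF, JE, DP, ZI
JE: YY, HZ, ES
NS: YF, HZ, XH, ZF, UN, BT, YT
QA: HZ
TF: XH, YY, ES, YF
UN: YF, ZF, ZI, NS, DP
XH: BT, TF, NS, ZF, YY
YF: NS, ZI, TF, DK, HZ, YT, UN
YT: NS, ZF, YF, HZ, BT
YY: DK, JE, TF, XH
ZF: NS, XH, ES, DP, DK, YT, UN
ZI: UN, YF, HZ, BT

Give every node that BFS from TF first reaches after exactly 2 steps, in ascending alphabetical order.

Level 0: TF
Level 1: ES, XH, YF, YY
Level 2: BT, DK, HZ, JE, NS, UN, YT, ZF, ZI
Level 3: DP, QA

BT, DK, HZ, JE, NS, UN, YT, ZF, ZI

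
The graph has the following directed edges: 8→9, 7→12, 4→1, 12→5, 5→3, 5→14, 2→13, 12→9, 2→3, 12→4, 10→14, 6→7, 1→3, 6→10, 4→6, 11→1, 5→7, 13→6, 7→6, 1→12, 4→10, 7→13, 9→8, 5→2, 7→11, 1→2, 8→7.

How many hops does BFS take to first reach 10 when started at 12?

2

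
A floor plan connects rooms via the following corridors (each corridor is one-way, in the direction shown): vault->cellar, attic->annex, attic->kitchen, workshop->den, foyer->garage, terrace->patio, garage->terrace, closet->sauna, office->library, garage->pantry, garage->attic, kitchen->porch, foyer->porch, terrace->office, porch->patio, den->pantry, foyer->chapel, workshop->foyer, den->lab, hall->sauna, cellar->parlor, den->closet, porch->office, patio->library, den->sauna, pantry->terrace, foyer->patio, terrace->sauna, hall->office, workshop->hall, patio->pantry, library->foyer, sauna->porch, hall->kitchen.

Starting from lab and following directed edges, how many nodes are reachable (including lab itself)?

BFS from lab visits: lab
Reachable nodes: 1 of 21 total.

1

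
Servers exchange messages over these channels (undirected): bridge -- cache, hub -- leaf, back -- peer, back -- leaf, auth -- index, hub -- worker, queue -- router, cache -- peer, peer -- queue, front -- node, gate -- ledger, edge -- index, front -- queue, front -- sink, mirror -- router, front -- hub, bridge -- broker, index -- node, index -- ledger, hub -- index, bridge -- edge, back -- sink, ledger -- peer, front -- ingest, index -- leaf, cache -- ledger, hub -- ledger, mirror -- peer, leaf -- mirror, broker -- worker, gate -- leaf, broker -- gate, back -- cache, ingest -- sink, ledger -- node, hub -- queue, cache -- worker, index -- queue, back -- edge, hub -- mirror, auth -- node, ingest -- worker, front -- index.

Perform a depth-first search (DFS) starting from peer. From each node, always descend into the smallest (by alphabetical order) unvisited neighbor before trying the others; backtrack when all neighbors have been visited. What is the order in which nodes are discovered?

peer back cache bridge broker gate leaf hub front index auth node ledger edge queue router mirror ingest sink worker

Visit peer
peer → back
back → cache
cache → bridge
bridge → broker
broker → gate
gate → leaf
leaf → hub
hub → front
front → index
index → auth
auth → node
node → ledger
index → edge
index → queue
queue → router
router → mirror
front → ingest
ingest → sink
ingest → worker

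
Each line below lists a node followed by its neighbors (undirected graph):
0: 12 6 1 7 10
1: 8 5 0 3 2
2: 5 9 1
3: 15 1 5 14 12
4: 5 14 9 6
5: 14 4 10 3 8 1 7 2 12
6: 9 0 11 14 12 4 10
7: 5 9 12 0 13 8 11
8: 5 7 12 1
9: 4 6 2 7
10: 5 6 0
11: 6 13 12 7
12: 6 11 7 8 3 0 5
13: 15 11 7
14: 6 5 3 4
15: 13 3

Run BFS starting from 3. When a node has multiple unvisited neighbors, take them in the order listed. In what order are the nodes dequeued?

3, 15, 1, 5, 14, 12, 13, 8, 0, 2, 4, 10, 7, 6, 11, 9

Visit 3; enqueue 15, 1, 5, 14, 12 → queue [15, 1, 5, 14, 12]
Visit 15; enqueue 13 → queue [1, 5, 14, 12, 13]
Visit 1; enqueue 8, 0, 2 → queue [5, 14, 12, 13, 8, 0, 2]
Visit 5; enqueue 4, 10, 7 → queue [14, 12, 13, 8, 0, 2, 4, 10, 7]
Visit 14; enqueue 6 → queue [12, 13, 8, 0, 2, 4, 10, 7, 6]
Visit 12; enqueue 11 → queue [13, 8, 0, 2, 4, 10, 7, 6, 11]
Visit 13 → queue [8, 0, 2, 4, 10, 7, 6, 11]
Visit 8 → queue [0, 2, 4, 10, 7, 6, 11]
Visit 0 → queue [2, 4, 10, 7, 6, 11]
Visit 2; enqueue 9 → queue [4, 10, 7, 6, 11, 9]
Visit 4 → queue [10, 7, 6, 11, 9]
Visit 10 → queue [7, 6, 11, 9]
Visit 7 → queue [6, 11, 9]
Visit 6 → queue [11, 9]
Visit 11 → queue [9]
Visit 9 → queue []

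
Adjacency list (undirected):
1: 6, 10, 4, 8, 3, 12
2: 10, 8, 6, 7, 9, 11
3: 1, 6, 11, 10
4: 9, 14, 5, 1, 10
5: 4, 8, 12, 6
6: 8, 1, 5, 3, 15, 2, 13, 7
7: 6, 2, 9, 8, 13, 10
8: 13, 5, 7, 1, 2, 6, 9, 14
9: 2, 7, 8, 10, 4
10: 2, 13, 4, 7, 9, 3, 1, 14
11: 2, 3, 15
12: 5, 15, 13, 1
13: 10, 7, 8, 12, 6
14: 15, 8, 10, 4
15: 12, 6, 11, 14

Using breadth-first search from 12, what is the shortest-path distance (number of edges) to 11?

Level 0: 12
Level 1: 1, 5, 13, 15
Level 2: 3, 4, 6, 7, 8, 10, 11, 14
Level 3: 2, 9
11 first appears at level 2.

2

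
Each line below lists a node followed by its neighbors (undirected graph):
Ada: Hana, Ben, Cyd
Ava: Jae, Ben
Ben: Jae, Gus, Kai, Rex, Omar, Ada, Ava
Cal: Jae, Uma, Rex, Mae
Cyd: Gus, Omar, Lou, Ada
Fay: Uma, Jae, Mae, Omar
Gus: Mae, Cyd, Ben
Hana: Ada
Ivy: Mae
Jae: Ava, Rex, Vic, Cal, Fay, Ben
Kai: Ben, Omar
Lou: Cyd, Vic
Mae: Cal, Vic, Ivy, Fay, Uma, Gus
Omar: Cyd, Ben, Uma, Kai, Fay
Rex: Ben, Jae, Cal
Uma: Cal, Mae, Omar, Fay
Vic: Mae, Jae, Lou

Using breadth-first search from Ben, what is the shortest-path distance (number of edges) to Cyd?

Level 0: Ben
Level 1: Ada, Ava, Gus, Jae, Kai, Omar, Rex
Level 2: Cal, Cyd, Fay, Hana, Mae, Uma, Vic
Level 3: Ivy, Lou
Cyd first appears at level 2.

2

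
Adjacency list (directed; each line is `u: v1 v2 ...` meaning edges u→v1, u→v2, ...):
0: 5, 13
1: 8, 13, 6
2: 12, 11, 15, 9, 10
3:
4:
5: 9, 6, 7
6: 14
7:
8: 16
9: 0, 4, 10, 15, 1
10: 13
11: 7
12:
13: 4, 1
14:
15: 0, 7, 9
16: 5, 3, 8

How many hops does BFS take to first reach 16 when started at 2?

Level 0: 2
Level 1: 9, 10, 11, 12, 15
Level 2: 0, 1, 4, 7, 13
Level 3: 5, 6, 8
Level 4: 14, 16
Level 5: 3
16 first appears at level 4.

4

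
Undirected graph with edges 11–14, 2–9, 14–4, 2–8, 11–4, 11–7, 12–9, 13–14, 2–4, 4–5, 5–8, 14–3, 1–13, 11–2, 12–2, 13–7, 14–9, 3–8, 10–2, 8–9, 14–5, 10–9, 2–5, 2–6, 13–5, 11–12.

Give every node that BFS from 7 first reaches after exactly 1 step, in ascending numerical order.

11, 13

Level 0: 7
Level 1: 11, 13
Level 2: 1, 2, 4, 5, 12, 14
Level 3: 3, 6, 8, 9, 10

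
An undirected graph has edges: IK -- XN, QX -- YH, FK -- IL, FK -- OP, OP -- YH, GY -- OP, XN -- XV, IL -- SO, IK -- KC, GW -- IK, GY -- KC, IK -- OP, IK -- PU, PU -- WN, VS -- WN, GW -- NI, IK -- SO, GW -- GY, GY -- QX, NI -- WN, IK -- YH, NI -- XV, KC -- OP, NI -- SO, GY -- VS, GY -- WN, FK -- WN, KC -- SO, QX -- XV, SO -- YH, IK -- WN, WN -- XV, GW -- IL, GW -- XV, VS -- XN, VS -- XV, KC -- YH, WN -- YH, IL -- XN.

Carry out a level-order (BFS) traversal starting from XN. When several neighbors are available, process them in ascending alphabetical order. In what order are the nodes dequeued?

Visit XN; enqueue IK, IL, VS, XV → queue [IK, IL, VS, XV]
Visit IK; enqueue GW, KC, OP, PU, SO, WN, YH → queue [IL, VS, XV, GW, KC, OP, PU, SO, WN, YH]
Visit IL; enqueue FK → queue [VS, XV, GW, KC, OP, PU, SO, WN, YH, FK]
Visit VS; enqueue GY → queue [XV, GW, KC, OP, PU, SO, WN, YH, FK, GY]
Visit XV; enqueue NI, QX → queue [GW, KC, OP, PU, SO, WN, YH, FK, GY, NI, QX]
Visit GW → queue [KC, OP, PU, SO, WN, YH, FK, GY, NI, QX]
Visit KC → queue [OP, PU, SO, WN, YH, FK, GY, NI, QX]
Visit OP → queue [PU, SO, WN, YH, FK, GY, NI, QX]
Visit PU → queue [SO, WN, YH, FK, GY, NI, QX]
Visit SO → queue [WN, YH, FK, GY, NI, QX]
Visit WN → queue [YH, FK, GY, NI, QX]
Visit YH → queue [FK, GY, NI, QX]
Visit FK → queue [GY, NI, QX]
Visit GY → queue [NI, QX]
Visit NI → queue [QX]
Visit QX → queue []

XN, IK, IL, VS, XV, GW, KC, OP, PU, SO, WN, YH, FK, GY, NI, QX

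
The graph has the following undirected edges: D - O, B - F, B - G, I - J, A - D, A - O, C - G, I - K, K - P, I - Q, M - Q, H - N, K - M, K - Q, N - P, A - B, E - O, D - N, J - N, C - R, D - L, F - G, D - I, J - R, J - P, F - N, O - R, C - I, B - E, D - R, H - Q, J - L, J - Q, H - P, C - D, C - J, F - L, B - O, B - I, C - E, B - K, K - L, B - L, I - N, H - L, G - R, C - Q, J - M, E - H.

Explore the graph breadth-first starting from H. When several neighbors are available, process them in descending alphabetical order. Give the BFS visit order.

Visit H; enqueue Q, P, N, L, E → queue [Q, P, N, L, E]
Visit Q; enqueue M, K, J, I, C → queue [P, N, L, E, M, K, J, I, C]
Visit P → queue [N, L, E, M, K, J, I, C]
Visit N; enqueue F, D → queue [L, E, M, K, J, I, C, F, D]
Visit L; enqueue B → queue [E, M, K, J, I, C, F, D, B]
Visit E; enqueue O → queue [M, K, J, I, C, F, D, B, O]
Visit M → queue [K, J, I, C, F, D, B, O]
Visit K → queue [J, I, C, F, D, B, O]
Visit J; enqueue R → queue [I, C, F, D, B, O, R]
Visit I → queue [C, F, D, B, O, R]
Visit C; enqueue G → queue [F, D, B, O, R, G]
Visit F → queue [D, B, O, R, G]
Visit D; enqueue A → queue [B, O, R, G, A]
Visit B → queue [O, R, G, A]
Visit O → queue [R, G, A]
Visit R → queue [G, A]
Visit G → queue [A]
Visit A → queue []

H, Q, P, N, L, E, M, K, J, I, C, F, D, B, O, R, G, A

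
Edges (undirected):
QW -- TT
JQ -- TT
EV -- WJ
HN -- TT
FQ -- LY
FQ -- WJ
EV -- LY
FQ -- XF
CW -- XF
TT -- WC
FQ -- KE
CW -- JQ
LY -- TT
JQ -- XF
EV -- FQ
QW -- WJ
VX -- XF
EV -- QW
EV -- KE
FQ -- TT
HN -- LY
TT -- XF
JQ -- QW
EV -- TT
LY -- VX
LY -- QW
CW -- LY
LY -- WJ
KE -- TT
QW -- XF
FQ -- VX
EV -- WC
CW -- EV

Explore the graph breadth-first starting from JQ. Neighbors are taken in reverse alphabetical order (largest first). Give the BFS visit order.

Visit JQ; enqueue XF, TT, QW, CW → queue [XF, TT, QW, CW]
Visit XF; enqueue VX, FQ → queue [TT, QW, CW, VX, FQ]
Visit TT; enqueue WC, LY, KE, HN, EV → queue [QW, CW, VX, FQ, WC, LY, KE, HN, EV]
Visit QW; enqueue WJ → queue [CW, VX, FQ, WC, LY, KE, HN, EV, WJ]
Visit CW → queue [VX, FQ, WC, LY, KE, HN, EV, WJ]
Visit VX → queue [FQ, WC, LY, KE, HN, EV, WJ]
Visit FQ → queue [WC, LY, KE, HN, EV, WJ]
Visit WC → queue [LY, KE, HN, EV, WJ]
Visit LY → queue [KE, HN, EV, WJ]
Visit KE → queue [HN, EV, WJ]
Visit HN → queue [EV, WJ]
Visit EV → queue [WJ]
Visit WJ → queue []

JQ, XF, TT, QW, CW, VX, FQ, WC, LY, KE, HN, EV, WJ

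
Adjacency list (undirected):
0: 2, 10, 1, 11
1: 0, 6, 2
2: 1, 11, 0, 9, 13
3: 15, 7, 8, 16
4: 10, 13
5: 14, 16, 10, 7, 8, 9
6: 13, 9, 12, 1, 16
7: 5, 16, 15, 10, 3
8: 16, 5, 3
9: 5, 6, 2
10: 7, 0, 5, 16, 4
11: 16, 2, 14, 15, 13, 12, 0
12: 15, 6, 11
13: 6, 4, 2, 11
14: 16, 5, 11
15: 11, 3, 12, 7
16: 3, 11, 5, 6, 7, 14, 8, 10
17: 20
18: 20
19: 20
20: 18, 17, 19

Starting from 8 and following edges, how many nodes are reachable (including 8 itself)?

17

BFS from 8 visits: 8, 3, 5, 16, 7, 15, 9, 10, 14, 6, 11, 12, 2, 0, 4, 1, 13
Reachable nodes: 17 of 21 total.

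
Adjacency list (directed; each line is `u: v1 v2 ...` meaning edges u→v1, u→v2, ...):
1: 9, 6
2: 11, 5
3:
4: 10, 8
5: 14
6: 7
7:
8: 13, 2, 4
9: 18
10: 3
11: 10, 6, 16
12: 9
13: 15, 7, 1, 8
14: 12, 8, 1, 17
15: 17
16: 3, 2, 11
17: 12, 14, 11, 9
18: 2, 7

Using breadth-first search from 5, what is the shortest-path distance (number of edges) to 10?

4

Level 0: 5
Level 1: 14
Level 2: 1, 8, 12, 17
Level 3: 2, 4, 6, 9, 11, 13
Level 4: 7, 10, 15, 16, 18
Level 5: 3
10 first appears at level 4.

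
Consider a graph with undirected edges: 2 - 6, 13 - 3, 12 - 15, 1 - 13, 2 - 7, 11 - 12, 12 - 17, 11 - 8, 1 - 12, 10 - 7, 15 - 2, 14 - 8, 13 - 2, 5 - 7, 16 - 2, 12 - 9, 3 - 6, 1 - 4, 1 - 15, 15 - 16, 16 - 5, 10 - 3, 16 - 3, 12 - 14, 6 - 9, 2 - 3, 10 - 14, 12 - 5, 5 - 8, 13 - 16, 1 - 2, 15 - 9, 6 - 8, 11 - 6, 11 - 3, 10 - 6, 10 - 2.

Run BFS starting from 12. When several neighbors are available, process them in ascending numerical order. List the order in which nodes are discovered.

Visit 12; enqueue 1, 5, 9, 11, 14, 15, 17 → queue [1, 5, 9, 11, 14, 15, 17]
Visit 1; enqueue 2, 4, 13 → queue [5, 9, 11, 14, 15, 17, 2, 4, 13]
Visit 5; enqueue 7, 8, 16 → queue [9, 11, 14, 15, 17, 2, 4, 13, 7, 8, 16]
Visit 9; enqueue 6 → queue [11, 14, 15, 17, 2, 4, 13, 7, 8, 16, 6]
Visit 11; enqueue 3 → queue [14, 15, 17, 2, 4, 13, 7, 8, 16, 6, 3]
Visit 14; enqueue 10 → queue [15, 17, 2, 4, 13, 7, 8, 16, 6, 3, 10]
Visit 15 → queue [17, 2, 4, 13, 7, 8, 16, 6, 3, 10]
Visit 17 → queue [2, 4, 13, 7, 8, 16, 6, 3, 10]
Visit 2 → queue [4, 13, 7, 8, 16, 6, 3, 10]
Visit 4 → queue [13, 7, 8, 16, 6, 3, 10]
Visit 13 → queue [7, 8, 16, 6, 3, 10]
Visit 7 → queue [8, 16, 6, 3, 10]
Visit 8 → queue [16, 6, 3, 10]
Visit 16 → queue [6, 3, 10]
Visit 6 → queue [3, 10]
Visit 3 → queue [10]
Visit 10 → queue []

12 -> 1 -> 5 -> 9 -> 11 -> 14 -> 15 -> 17 -> 2 -> 4 -> 13 -> 7 -> 8 -> 16 -> 6 -> 3 -> 10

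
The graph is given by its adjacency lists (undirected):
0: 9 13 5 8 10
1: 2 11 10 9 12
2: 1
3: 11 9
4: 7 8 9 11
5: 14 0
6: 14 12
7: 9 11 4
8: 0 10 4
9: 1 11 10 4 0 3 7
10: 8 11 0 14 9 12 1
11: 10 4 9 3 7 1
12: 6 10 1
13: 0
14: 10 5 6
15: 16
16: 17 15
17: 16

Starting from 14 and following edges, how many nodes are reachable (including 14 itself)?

15

BFS from 14 visits: 14, 5, 6, 10, 0, 12, 1, 8, 9, 11, 13, 2, 4, 3, 7
Reachable nodes: 15 of 18 total.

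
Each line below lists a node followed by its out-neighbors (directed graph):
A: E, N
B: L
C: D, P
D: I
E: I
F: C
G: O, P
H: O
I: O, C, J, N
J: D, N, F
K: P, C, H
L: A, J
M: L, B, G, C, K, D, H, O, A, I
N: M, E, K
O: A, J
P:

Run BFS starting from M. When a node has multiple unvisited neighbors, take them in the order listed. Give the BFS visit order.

Visit M; enqueue L, B, G, C, K, D, H, O, A, I → queue [L, B, G, C, K, D, H, O, A, I]
Visit L; enqueue J → queue [B, G, C, K, D, H, O, A, I, J]
Visit B → queue [G, C, K, D, H, O, A, I, J]
Visit G; enqueue P → queue [C, K, D, H, O, A, I, J, P]
Visit C → queue [K, D, H, O, A, I, J, P]
Visit K → queue [D, H, O, A, I, J, P]
Visit D → queue [H, O, A, I, J, P]
Visit H → queue [O, A, I, J, P]
Visit O → queue [A, I, J, P]
Visit A; enqueue E, N → queue [I, J, P, E, N]
Visit I → queue [J, P, E, N]
Visit J; enqueue F → queue [P, E, N, F]
Visit P → queue [E, N, F]
Visit E → queue [N, F]
Visit N → queue [F]
Visit F → queue []

M, L, B, G, C, K, D, H, O, A, I, J, P, E, N, F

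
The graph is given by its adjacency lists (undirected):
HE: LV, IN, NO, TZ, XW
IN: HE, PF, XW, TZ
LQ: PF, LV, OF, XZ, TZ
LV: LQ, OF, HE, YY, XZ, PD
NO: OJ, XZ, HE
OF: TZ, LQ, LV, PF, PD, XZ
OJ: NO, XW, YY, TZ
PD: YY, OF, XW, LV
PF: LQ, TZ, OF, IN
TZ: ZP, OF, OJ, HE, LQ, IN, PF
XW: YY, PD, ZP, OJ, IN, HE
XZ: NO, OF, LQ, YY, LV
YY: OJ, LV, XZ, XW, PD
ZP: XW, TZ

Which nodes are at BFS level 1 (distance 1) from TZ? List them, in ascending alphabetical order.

HE, IN, LQ, OF, OJ, PF, ZP

Level 0: TZ
Level 1: HE, IN, LQ, OF, OJ, PF, ZP
Level 2: LV, NO, PD, XW, XZ, YY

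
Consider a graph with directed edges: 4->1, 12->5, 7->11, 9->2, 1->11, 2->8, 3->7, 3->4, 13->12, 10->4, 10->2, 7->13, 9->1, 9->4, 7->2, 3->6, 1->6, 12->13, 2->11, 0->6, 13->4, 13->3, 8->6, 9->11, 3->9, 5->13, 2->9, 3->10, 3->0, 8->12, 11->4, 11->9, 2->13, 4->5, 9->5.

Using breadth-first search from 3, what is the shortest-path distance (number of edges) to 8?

3

Level 0: 3
Level 1: 0, 4, 6, 7, 9, 10
Level 2: 1, 2, 5, 11, 13
Level 3: 8, 12
8 first appears at level 3.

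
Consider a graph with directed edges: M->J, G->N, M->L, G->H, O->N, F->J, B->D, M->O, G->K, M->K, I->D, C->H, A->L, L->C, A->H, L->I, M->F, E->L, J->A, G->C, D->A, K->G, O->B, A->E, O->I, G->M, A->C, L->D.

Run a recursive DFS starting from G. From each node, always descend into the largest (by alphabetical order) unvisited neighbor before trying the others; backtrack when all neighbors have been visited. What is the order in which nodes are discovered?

G -> N -> M -> O -> I -> D -> A -> L -> C -> H -> E -> B -> K -> J -> F

Visit G
G → N
G → M
M → O
O → I
I → D
D → A
A → L
L → C
C → H
A → E
O → B
M → K
M → J
M → F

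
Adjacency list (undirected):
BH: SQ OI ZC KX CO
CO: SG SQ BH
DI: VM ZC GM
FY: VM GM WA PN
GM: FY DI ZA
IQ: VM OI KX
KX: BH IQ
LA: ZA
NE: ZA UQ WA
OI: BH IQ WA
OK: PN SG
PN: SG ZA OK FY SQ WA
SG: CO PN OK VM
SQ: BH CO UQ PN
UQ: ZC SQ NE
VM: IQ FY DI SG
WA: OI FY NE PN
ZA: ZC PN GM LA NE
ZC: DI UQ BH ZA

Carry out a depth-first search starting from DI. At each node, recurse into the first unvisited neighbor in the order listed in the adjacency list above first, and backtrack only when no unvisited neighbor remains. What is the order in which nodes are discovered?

Visit DI
DI → VM
VM → IQ
IQ → OI
OI → BH
BH → SQ
SQ → CO
CO → SG
SG → PN
PN → ZA
ZA → ZC
ZC → UQ
UQ → NE
NE → WA
WA → FY
FY → GM
ZA → LA
PN → OK
BH → KX

DI, VM, IQ, OI, BH, SQ, CO, SG, PN, ZA, ZC, UQ, NE, WA, FY, GM, LA, OK, KX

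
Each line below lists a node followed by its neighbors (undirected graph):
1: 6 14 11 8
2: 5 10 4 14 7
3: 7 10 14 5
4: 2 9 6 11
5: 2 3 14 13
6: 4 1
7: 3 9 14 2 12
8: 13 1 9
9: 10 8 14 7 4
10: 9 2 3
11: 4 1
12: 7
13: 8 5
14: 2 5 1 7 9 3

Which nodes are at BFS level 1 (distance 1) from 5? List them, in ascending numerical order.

Level 0: 5
Level 1: 2, 3, 13, 14
Level 2: 1, 4, 7, 8, 9, 10
Level 3: 6, 11, 12

2, 3, 13, 14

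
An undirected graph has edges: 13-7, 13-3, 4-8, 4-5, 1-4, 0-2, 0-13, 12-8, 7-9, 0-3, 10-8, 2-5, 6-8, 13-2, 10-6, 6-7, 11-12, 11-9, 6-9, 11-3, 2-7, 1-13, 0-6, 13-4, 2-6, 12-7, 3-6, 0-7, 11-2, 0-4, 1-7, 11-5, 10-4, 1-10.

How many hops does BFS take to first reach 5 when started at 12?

2

Level 0: 12
Level 1: 7, 8, 11
Level 2: 0, 1, 2, 3, 4, 5, 6, 9, 10, 13
5 first appears at level 2.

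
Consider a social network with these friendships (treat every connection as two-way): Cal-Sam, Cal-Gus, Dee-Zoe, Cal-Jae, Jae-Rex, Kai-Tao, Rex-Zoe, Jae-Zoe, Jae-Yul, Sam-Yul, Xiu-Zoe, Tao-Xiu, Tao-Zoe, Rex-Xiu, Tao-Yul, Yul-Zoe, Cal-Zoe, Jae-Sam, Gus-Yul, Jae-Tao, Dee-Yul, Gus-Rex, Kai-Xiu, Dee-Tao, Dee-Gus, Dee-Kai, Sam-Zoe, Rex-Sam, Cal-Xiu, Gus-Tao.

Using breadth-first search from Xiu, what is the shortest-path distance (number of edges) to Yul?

Level 0: Xiu
Level 1: Cal, Kai, Rex, Tao, Zoe
Level 2: Dee, Gus, Jae, Sam, Yul
Yul first appears at level 2.

2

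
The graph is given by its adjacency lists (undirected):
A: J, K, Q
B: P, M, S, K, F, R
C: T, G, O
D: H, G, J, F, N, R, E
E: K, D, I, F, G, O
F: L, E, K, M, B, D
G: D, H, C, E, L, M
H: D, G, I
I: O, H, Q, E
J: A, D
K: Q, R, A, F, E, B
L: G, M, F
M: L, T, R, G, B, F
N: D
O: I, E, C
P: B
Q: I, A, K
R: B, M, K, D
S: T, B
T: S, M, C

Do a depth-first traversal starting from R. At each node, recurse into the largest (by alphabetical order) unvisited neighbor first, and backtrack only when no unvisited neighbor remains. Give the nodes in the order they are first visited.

Visit R
R → M
M → T
T → S
S → B
B → P
B → K
K → Q
Q → I
I → O
O → E
E → G
G → L
L → F
F → D
D → N
D → J
J → A
D → H
G → C

R, M, T, S, B, P, K, Q, I, O, E, G, L, F, D, N, J, A, H, C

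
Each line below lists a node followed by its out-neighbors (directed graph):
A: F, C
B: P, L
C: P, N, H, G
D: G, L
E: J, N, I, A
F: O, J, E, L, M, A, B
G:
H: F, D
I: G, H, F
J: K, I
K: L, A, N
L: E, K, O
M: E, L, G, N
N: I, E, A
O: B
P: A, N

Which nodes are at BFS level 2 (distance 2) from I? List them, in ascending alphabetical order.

A, B, D, E, J, L, M, O

Level 0: I
Level 1: F, G, H
Level 2: A, B, D, E, J, L, M, O
Level 3: C, K, N, P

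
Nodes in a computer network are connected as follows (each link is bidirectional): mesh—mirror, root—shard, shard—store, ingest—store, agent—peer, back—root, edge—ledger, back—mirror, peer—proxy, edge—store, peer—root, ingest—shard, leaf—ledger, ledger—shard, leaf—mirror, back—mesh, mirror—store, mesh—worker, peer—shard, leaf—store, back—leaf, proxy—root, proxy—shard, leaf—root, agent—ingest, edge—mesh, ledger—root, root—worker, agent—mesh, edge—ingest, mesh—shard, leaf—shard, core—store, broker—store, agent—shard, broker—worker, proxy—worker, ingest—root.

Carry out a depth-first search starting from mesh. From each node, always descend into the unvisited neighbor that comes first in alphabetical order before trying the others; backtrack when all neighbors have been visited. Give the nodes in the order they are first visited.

Visit mesh
mesh → agent
agent → ingest
ingest → edge
edge → ledger
ledger → leaf
leaf → back
back → mirror
mirror → store
store → broker
broker → worker
worker → proxy
proxy → peer
peer → root
root → shard
store → core

mesh agent ingest edge ledger leaf back mirror store broker worker proxy peer root shard core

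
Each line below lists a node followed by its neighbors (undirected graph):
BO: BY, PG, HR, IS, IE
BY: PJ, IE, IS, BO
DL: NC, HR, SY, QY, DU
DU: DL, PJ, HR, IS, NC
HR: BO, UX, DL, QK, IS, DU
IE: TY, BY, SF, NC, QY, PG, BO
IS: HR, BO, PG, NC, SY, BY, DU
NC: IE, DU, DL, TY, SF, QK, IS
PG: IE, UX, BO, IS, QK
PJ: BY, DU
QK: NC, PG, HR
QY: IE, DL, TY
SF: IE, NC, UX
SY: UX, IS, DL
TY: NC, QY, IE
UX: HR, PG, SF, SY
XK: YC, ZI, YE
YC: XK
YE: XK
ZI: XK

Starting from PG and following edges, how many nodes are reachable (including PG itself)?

BFS from PG visits: PG, BO, IE, IS, QK, UX, BY, HR, NC, QY, SF, TY, DU, SY, PJ, DL
Reachable nodes: 16 of 20 total.

16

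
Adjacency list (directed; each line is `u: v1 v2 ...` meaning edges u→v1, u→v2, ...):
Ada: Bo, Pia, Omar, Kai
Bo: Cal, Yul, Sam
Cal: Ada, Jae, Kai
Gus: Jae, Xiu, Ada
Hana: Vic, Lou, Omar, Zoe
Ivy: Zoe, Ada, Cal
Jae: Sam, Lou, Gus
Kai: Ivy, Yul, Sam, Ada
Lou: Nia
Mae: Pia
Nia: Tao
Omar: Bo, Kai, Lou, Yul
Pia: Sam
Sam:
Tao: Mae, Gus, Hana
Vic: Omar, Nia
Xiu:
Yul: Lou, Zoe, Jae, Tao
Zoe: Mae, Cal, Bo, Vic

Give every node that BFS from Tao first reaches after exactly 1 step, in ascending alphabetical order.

Gus, Hana, Mae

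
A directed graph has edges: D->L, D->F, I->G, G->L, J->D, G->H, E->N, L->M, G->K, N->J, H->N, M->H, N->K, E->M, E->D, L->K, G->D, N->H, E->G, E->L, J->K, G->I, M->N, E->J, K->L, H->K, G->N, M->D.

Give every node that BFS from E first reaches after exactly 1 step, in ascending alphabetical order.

D, G, J, L, M, N

Level 0: E
Level 1: D, G, J, L, M, N
Level 2: F, H, I, K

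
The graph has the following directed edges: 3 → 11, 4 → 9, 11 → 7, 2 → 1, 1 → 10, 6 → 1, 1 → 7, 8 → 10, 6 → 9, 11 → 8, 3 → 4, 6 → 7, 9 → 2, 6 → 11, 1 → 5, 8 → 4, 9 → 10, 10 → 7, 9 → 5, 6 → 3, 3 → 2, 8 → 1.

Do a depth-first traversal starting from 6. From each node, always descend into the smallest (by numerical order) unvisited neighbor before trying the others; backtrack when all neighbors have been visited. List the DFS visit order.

6 1 5 7 10 3 2 4 9 11 8

Visit 6
6 → 1
1 → 5
1 → 7
1 → 10
6 → 3
3 → 2
3 → 4
4 → 9
3 → 11
11 → 8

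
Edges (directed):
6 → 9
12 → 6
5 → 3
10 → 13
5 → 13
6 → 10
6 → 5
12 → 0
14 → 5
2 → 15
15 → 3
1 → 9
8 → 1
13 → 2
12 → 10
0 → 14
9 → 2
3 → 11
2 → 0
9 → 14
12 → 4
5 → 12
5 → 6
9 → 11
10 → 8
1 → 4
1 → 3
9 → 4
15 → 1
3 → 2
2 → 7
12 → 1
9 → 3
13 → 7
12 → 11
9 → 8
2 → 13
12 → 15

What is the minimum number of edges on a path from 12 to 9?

2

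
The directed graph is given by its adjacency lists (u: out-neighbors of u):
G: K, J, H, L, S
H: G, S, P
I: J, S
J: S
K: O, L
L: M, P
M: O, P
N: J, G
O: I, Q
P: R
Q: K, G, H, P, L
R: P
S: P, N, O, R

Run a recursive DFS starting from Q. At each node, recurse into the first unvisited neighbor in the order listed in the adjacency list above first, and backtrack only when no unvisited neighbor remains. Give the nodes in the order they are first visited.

Visit Q
Q → K
K → O
O → I
I → J
J → S
S → P
P → R
S → N
N → G
G → H
G → L
L → M

Q, K, O, I, J, S, P, R, N, G, H, L, M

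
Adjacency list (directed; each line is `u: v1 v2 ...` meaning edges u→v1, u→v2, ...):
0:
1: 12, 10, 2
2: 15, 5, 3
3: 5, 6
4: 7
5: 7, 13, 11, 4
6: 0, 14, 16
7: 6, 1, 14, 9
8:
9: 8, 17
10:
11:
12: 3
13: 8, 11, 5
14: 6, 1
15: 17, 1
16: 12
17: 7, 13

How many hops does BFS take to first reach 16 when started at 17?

Level 0: 17
Level 1: 7, 13
Level 2: 1, 5, 6, 8, 9, 11, 14
Level 3: 0, 2, 4, 10, 12, 16
Level 4: 3, 15
16 first appears at level 3.

3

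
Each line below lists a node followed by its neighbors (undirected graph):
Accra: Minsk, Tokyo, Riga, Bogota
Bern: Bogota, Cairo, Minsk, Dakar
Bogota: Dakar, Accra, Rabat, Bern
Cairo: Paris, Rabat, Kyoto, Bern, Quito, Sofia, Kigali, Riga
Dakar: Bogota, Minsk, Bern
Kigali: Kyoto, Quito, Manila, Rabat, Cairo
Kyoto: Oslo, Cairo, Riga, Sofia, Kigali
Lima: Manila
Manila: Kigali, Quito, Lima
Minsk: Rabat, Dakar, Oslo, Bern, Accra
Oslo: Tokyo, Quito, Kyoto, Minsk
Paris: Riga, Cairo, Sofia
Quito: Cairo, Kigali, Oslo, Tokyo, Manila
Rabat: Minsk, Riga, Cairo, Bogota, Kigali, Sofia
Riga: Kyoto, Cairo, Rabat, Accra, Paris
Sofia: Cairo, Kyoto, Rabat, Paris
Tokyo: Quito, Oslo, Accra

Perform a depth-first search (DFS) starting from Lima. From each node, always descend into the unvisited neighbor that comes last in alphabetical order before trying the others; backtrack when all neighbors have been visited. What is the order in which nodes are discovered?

Lima Manila Quito Tokyo Oslo Minsk Rabat Sofia Paris Riga Kyoto Kigali Cairo Bern Dakar Bogota Accra

Visit Lima
Lima → Manila
Manila → Quito
Quito → Tokyo
Tokyo → Oslo
Oslo → Minsk
Minsk → Rabat
Rabat → Sofia
Sofia → Paris
Paris → Riga
Riga → Kyoto
Kyoto → Kigali
Kigali → Cairo
Cairo → Bern
Bern → Dakar
Dakar → Bogota
Bogota → Accra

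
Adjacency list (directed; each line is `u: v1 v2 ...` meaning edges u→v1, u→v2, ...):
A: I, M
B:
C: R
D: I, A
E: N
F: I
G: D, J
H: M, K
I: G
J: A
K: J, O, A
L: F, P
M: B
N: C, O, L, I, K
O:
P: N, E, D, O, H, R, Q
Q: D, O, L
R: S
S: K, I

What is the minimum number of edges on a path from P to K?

2

Level 0: P
Level 1: D, E, H, N, O, Q, R
Level 2: A, C, I, K, L, M, S
Level 3: B, F, G, J
K first appears at level 2.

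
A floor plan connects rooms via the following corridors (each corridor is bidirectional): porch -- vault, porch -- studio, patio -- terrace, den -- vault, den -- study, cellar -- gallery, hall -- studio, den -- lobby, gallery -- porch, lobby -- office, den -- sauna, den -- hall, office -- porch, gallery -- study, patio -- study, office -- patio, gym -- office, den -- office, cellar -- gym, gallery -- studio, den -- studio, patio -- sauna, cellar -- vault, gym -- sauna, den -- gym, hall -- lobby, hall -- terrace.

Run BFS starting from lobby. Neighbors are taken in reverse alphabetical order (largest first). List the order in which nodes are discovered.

Visit lobby; enqueue office, hall, den → queue [office, hall, den]
Visit office; enqueue porch, patio, gym → queue [hall, den, porch, patio, gym]
Visit hall; enqueue terrace, studio → queue [den, porch, patio, gym, terrace, studio]
Visit den; enqueue vault, study, sauna → queue [porch, patio, gym, terrace, studio, vault, study, sauna]
Visit porch; enqueue gallery → queue [patio, gym, terrace, studio, vault, study, sauna, gallery]
Visit patio → queue [gym, terrace, studio, vault, study, sauna, gallery]
Visit gym; enqueue cellar → queue [terrace, studio, vault, study, sauna, gallery, cellar]
Visit terrace → queue [studio, vault, study, sauna, gallery, cellar]
Visit studio → queue [vault, study, sauna, gallery, cellar]
Visit vault → queue [study, sauna, gallery, cellar]
Visit study → queue [sauna, gallery, cellar]
Visit sauna → queue [gallery, cellar]
Visit gallery → queue [cellar]
Visit cellar → queue []

lobby office hall den porch patio gym terrace studio vault study sauna gallery cellar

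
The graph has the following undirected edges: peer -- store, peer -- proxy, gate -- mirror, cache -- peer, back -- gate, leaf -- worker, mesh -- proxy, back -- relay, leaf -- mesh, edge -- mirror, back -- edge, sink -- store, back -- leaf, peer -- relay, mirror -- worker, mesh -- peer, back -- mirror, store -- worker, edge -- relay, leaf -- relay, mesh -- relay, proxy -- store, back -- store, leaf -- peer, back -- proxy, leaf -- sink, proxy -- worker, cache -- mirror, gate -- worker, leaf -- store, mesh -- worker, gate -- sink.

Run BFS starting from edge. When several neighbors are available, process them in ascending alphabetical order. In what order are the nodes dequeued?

edge → back → mirror → relay → gate → leaf → proxy → store → cache → worker → mesh → peer → sink

Visit edge; enqueue back, mirror, relay → queue [back, mirror, relay]
Visit back; enqueue gate, leaf, proxy, store → queue [mirror, relay, gate, leaf, proxy, store]
Visit mirror; enqueue cache, worker → queue [relay, gate, leaf, proxy, store, cache, worker]
Visit relay; enqueue mesh, peer → queue [gate, leaf, proxy, store, cache, worker, mesh, peer]
Visit gate; enqueue sink → queue [leaf, proxy, store, cache, worker, mesh, peer, sink]
Visit leaf → queue [proxy, store, cache, worker, mesh, peer, sink]
Visit proxy → queue [store, cache, worker, mesh, peer, sink]
Visit store → queue [cache, worker, mesh, peer, sink]
Visit cache → queue [worker, mesh, peer, sink]
Visit worker → queue [mesh, peer, sink]
Visit mesh → queue [peer, sink]
Visit peer → queue [sink]
Visit sink → queue []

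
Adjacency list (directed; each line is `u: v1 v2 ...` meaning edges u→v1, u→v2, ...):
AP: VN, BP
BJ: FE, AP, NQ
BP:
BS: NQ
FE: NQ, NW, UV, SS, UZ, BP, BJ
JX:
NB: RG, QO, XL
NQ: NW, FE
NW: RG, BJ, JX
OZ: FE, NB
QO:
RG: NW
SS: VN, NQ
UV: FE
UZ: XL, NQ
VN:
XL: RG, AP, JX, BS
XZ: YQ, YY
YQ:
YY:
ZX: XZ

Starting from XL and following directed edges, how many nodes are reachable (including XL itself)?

BFS from XL visits: XL, RG, AP, JX, BS, NW, VN, BP, NQ, BJ, FE, UV, SS, UZ
Reachable nodes: 14 of 21 total.

14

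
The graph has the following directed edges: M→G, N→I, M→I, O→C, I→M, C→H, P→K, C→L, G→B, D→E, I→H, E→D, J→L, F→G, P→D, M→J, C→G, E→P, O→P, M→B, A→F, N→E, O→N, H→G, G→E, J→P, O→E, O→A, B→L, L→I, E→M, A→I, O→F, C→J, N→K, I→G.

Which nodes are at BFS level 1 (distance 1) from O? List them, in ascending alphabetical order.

Level 0: O
Level 1: A, C, E, F, N, P
Level 2: D, G, H, I, J, K, L, M
Level 3: B

A, C, E, F, N, P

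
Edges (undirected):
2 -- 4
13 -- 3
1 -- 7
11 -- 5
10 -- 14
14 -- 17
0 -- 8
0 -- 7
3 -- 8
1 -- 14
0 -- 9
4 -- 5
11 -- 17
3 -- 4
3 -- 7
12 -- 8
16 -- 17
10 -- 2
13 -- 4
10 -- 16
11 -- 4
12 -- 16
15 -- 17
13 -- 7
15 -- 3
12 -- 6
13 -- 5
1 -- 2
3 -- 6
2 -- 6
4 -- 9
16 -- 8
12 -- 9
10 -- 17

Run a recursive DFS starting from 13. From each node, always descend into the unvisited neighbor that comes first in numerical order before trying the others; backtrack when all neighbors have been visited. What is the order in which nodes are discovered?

13 3 4 2 1 7 0 8 12 6 9 16 10 14 17 11 5 15

Visit 13
13 → 3
3 → 4
4 → 2
2 → 1
1 → 7
7 → 0
0 → 8
8 → 12
12 → 6
12 → 9
12 → 16
16 → 10
10 → 14
14 → 17
17 → 11
11 → 5
17 → 15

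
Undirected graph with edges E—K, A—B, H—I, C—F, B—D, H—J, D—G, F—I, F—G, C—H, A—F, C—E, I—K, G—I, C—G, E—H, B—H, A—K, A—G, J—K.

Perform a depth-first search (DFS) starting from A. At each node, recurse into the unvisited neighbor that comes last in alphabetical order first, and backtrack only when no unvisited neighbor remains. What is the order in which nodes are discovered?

Visit A
A → K
K → J
J → H
H → I
I → G
G → F
F → C
C → E
G → D
D → B

A → K → J → H → I → G → F → C → E → D → B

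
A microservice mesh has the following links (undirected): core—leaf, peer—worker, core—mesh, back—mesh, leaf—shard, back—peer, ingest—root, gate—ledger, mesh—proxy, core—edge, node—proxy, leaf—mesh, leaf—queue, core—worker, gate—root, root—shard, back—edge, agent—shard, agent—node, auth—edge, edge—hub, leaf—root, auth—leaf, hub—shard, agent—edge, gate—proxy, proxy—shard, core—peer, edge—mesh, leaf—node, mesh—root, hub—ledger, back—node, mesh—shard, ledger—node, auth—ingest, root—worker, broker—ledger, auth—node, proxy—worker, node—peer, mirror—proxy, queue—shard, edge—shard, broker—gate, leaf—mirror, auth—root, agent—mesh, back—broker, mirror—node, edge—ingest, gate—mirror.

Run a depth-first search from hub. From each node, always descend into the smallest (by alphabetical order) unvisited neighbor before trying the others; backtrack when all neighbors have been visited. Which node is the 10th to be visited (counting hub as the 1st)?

Visit hub
hub → edge
edge → agent
agent → mesh
mesh → back
back → broker
broker → gate
gate → ledger
ledger → node
node → auth
auth → ingest
ingest → root
root → leaf
leaf → core
core → peer
peer → worker
worker → proxy
proxy → mirror
proxy → shard
shard → queue

Visit order: hub, edge, agent, mesh, back, broker, gate, ledger, node, auth, ingest, root, leaf, core, peer, worker, proxy, mirror, shard, queue

auth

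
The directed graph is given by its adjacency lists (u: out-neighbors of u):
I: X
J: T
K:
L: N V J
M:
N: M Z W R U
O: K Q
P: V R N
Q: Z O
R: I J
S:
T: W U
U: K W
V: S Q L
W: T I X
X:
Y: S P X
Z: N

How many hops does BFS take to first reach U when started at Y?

Level 0: Y
Level 1: P, S, X
Level 2: N, R, V
Level 3: I, J, L, M, Q, U, W, Z
Level 4: K, O, T
U first appears at level 3.

3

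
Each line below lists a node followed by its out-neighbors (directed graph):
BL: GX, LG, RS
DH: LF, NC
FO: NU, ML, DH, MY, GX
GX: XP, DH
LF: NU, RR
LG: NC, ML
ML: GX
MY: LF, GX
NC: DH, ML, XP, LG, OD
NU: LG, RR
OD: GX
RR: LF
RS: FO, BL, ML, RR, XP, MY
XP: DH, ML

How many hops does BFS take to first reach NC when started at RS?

3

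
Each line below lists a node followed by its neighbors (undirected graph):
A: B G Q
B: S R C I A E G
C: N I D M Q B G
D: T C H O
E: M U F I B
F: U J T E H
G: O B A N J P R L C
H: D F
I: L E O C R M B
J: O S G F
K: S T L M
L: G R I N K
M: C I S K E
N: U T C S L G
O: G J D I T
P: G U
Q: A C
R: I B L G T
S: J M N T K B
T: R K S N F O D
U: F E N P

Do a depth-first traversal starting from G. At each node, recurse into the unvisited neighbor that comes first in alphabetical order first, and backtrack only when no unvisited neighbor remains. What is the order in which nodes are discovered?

G, A, B, C, D, H, F, E, I, L, K, M, S, J, O, T, N, U, P, R, Q

Visit G
G → A
A → B
B → C
C → D
D → H
H → F
F → E
E → I
I → L
L → K
K → M
M → S
S → J
J → O
O → T
T → N
N → U
U → P
T → R
C → Q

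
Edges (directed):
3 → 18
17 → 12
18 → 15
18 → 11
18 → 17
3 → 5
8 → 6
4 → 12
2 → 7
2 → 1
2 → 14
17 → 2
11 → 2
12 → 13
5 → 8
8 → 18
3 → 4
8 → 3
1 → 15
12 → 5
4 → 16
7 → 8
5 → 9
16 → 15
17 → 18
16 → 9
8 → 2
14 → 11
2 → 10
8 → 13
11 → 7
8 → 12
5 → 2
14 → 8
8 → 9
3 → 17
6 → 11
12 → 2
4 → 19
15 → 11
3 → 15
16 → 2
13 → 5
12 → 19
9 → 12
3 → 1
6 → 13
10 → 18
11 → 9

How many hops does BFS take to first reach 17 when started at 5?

3

Level 0: 5
Level 1: 2, 8, 9
Level 2: 1, 3, 6, 7, 10, 12, 13, 14, 18
Level 3: 4, 11, 15, 17, 19
Level 4: 16
17 first appears at level 3.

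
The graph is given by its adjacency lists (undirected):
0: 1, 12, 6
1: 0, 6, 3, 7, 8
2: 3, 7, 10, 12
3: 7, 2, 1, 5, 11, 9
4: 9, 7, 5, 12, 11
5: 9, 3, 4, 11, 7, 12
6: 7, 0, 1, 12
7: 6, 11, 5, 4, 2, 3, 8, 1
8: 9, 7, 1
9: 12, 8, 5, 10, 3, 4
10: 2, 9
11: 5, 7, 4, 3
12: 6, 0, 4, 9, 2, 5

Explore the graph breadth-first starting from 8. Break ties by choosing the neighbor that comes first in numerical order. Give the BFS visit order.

8 → 1 → 7 → 9 → 0 → 3 → 6 → 2 → 4 → 5 → 11 → 10 → 12

Visit 8; enqueue 1, 7, 9 → queue [1, 7, 9]
Visit 1; enqueue 0, 3, 6 → queue [7, 9, 0, 3, 6]
Visit 7; enqueue 2, 4, 5, 11 → queue [9, 0, 3, 6, 2, 4, 5, 11]
Visit 9; enqueue 10, 12 → queue [0, 3, 6, 2, 4, 5, 11, 10, 12]
Visit 0 → queue [3, 6, 2, 4, 5, 11, 10, 12]
Visit 3 → queue [6, 2, 4, 5, 11, 10, 12]
Visit 6 → queue [2, 4, 5, 11, 10, 12]
Visit 2 → queue [4, 5, 11, 10, 12]
Visit 4 → queue [5, 11, 10, 12]
Visit 5 → queue [11, 10, 12]
Visit 11 → queue [10, 12]
Visit 10 → queue [12]
Visit 12 → queue []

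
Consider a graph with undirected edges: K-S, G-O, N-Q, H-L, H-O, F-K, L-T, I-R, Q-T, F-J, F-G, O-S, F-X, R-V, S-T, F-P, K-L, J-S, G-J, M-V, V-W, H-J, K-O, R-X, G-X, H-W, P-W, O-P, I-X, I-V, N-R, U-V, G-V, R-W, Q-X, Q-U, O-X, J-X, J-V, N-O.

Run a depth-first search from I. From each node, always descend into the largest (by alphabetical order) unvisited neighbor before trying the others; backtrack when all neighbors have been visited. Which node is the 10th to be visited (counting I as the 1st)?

O

Visit I
I → X
X → R
R → W
W → V
V → U
U → Q
Q → T
T → S
S → O
O → P
P → F
F → K
K → L
L → H
H → J
J → G
O → N
V → M

Visit order: I, X, R, W, V, U, Q, T, S, O, P, F, K, L, H, J, G, N, M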